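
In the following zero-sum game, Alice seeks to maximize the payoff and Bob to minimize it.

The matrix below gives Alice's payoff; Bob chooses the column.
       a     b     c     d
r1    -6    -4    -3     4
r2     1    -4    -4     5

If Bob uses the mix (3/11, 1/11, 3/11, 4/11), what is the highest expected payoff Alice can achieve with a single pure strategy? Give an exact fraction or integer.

7/11

r1: (-6)·(3/11) + (-4)·(1/11) + (-3)·(3/11) + (4)·(4/11) = -15/11.
r2: (1)·(3/11) + (-4)·(1/11) + (-4)·(3/11) + (5)·(4/11) = 7/11.
The best pure response is r2 with expected payoff 7/11.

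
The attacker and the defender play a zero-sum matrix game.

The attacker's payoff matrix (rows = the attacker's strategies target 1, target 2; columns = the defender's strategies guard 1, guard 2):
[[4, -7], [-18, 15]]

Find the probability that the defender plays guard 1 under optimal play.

1/2

Row minima are -7 and -18, so the attacker's maximin is -7; column maxima are 4 and 15, so the defender's minimax is 4. These differ, so the equilibrium is in mixed strategies.
Let the defender play guard 1 with probability q. The attacker is indifferent when 4q − 7(1−q) = −18q + 15(1−q), giving q = 1/2.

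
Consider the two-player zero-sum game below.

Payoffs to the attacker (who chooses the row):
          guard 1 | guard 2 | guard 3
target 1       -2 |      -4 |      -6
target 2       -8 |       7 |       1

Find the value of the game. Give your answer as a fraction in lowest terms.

Column guard 2 is strictly dominated by guard 3 for the defender (it gives the attacker more in every row).
The remaining 2×2 game on (target 1, target 2) × (guard 1, guard 3) has no saddle point. Let the attacker play target 1 with probability p; indifference gives −2p − 8(1−p) = −6p + (1−p), so p = 9/13.
Similarly the defender's optimal q on guard 1 is 7/13, and the value is -2·(7/13) + (-6)·(6/13) = -50/13.

-50/13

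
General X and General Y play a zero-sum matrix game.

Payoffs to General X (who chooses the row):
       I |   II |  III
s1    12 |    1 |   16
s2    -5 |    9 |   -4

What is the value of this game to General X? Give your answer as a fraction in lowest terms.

113/25

Column III is strictly dominated by I for General Y (it gives General X more in every row).
The remaining 2×2 game on (s1, s2) × (I, II) has no saddle point. Let General X play s1 with probability p; indifference gives 12p − 5(1−p) = p + 9(1−p), so p = 14/25.
Similarly General Y's optimal q on I is 8/25, and the value is 12·(8/25) + (1)·(17/25) = 113/25.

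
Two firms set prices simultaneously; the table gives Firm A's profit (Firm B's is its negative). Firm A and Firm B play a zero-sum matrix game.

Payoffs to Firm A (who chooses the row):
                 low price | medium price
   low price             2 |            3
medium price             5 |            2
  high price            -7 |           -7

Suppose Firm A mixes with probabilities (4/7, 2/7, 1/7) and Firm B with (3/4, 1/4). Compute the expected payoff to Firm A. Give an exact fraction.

Against (3/4, 1/4), each row's expected payoff is low price: 9/4; medium price: 17/4; high price: -7.
Taking the (4/7, 2/7, 1/7)-weighted average: (4/7)·(9/4) + (2/7)·(17/4) + (1/7)·(-7) = 3/2.

3/2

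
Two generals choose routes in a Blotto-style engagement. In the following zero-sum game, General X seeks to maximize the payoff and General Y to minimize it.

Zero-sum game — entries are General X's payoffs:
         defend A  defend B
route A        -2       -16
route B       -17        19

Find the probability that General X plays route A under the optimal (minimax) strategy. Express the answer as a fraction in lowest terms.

Row minima are -16 and -17, so General X's maximin is -16; column maxima are -2 and 19, so General Y's minimax is -2. These differ, so the equilibrium is in mixed strategies.
Let General X play route A with probability p. General Y is indifferent when −2p − 17(1−p) = −16p + 19(1−p), giving p = 18/25.

18/25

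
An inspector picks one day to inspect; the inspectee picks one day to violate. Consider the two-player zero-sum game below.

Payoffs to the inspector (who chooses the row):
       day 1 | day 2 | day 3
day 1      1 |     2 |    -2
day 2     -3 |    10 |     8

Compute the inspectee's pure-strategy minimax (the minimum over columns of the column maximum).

1

The worst case (largest entry) in each column is day 1: 1, day 2: 10, day 3: 8.
The best (smallest) of these is 1.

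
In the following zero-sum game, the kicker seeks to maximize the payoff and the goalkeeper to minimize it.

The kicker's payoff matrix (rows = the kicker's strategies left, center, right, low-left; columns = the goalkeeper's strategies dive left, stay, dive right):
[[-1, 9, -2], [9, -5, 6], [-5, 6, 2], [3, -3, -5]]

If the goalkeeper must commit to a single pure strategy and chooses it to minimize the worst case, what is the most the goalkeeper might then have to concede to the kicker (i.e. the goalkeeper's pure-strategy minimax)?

The worst case (largest entry) in each column is dive left: 9, stay: 9, dive right: 6.
The best (smallest) of these is 6.

6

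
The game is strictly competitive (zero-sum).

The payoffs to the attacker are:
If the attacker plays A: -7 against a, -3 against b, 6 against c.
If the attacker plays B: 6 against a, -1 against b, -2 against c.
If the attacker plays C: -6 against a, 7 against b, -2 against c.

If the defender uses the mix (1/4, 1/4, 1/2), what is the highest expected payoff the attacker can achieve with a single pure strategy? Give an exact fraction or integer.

A: (-7)·(1/4) + (-3)·(1/4) + (6)·(1/2) = 1/2.
B: (6)·(1/4) + (-1)·(1/4) + (-2)·(1/2) = 1/4.
C: (-6)·(1/4) + (7)·(1/4) + (-2)·(1/2) = -3/4.
The best pure response is A with expected payoff 1/2.

1/2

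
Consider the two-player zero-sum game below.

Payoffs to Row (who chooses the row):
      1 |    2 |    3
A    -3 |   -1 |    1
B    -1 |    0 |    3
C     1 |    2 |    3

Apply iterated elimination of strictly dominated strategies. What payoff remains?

Column 2 is strictly dominated by 1 for Column (-3<-1, -1<0, 1<2); eliminate 2.
Row A is strictly dominated by row B (-1>-3, 3>1); eliminate A.
Column 3 is strictly dominated by 1 for Column (-1<3, 1<3); eliminate 3.
Row B is strictly dominated by row C (1>-1); eliminate B.
Only (C, 1) remains, with payoff 1.

1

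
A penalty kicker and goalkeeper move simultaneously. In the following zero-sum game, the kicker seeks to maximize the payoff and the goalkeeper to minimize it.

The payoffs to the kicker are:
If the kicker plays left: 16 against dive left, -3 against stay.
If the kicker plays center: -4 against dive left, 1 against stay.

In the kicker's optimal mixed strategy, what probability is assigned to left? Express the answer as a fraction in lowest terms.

Row minima are -3 and -4, so the kicker's maximin is -3; column maxima are 16 and 1, so the goalkeeper's minimax is 1. These differ, so the equilibrium is in mixed strategies.
Let the kicker play left with probability p. The goalkeeper is indifferent when 16p − 4(1−p) = −3p + (1−p), giving p = 5/24.

5/24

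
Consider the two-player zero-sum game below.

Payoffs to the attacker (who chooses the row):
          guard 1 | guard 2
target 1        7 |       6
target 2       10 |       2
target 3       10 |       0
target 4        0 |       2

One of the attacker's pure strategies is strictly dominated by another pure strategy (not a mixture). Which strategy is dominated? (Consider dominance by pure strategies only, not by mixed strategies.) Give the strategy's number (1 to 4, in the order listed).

Compare target 4 with target 1: 7 > 0, 6 > 2.
So target 1 strictly dominates target 4 for the attacker; target 4 is strictly dominated.

4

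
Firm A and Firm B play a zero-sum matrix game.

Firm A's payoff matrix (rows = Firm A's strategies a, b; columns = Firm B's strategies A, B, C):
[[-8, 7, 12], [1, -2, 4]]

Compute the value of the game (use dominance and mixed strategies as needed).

-1/2

Column C is strictly dominated by B for Firm B (it gives Firm A more in every row).
The remaining 2×2 game on (a, b) × (A, B) has no saddle point. Let Firm A play a with probability p; indifference gives −8p + (1−p) = 7p − 2(1−p), so p = 1/6.
Similarly Firm B's optimal q on A is 1/2, and the value is -8·(1/2) + (7)·(1/2) = -1/2.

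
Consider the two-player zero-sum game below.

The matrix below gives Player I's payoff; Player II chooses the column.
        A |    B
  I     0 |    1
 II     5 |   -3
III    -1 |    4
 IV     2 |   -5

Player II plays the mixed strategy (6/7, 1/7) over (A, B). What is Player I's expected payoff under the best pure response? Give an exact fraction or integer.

I: (0)·(6/7) + (1)·(1/7) = 1/7.
II: (5)·(6/7) + (-3)·(1/7) = 27/7.
III: (-1)·(6/7) + (4)·(1/7) = -2/7.
IV: (2)·(6/7) + (-5)·(1/7) = 1.
The best pure response is II with expected payoff 27/7.

27/7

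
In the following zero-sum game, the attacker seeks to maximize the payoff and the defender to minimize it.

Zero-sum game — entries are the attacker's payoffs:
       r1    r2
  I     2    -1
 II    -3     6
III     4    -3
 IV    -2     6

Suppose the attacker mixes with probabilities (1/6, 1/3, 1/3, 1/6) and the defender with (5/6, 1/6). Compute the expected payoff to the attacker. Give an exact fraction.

Against (5/6, 1/6), each row's expected payoff is I: 3/2; II: -3/2; III: 17/6; IV: -2/3.
Taking the (1/6, 1/3, 1/3, 1/6)-weighted average: (1/6)·(3/2) + (1/3)·(-3/2) + (1/3)·(17/6) + (1/6)·(-2/3) = 7/12.

7/12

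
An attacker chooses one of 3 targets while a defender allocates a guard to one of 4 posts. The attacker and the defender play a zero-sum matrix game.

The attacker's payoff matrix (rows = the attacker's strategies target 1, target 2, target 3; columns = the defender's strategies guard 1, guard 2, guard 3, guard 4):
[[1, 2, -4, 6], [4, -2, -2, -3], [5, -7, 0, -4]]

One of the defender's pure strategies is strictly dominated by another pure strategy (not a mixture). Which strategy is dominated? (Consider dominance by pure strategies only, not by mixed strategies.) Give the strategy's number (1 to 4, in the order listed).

The defender prefers columns that give the attacker less. Compare guard 1 with guard 3: -4 < 1, -2 < 4, 0 < 5.
So guard 3 strictly dominates guard 1 for the defender; guard 1 is strictly dominated.

1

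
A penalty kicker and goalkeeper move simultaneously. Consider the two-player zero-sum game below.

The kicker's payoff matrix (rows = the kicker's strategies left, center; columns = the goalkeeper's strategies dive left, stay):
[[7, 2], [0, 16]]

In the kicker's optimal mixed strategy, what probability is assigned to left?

16/21

Row minima are 2 and 0, so the kicker's maximin is 2; column maxima are 7 and 16, so the goalkeeper's minimax is 7. These differ, so the equilibrium is in mixed strategies.
Let the kicker play left with probability p. The goalkeeper is indifferent when 7p = 2p + 16(1−p), giving p = 16/21.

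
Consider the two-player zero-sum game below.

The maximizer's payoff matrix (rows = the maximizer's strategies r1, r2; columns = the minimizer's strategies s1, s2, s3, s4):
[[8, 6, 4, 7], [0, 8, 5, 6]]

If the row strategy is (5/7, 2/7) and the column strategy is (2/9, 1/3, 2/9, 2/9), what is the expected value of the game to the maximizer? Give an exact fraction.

124/21

Against (2/9, 1/3, 2/9, 2/9), each row's expected payoff is r1: 56/9; r2: 46/9.
Taking the (5/7, 2/7)-weighted average: (5/7)·(56/9) + (2/7)·(46/9) = 124/21.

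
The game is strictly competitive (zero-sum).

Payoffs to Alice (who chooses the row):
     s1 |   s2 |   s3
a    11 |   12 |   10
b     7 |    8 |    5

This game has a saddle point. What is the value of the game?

10

Row minima: 10, 5 → Alice's maximin is 10.
Column maxima: 11, 12, 10 → Bob's minimax is 10.
They coincide at (a, s3), so the value is 10.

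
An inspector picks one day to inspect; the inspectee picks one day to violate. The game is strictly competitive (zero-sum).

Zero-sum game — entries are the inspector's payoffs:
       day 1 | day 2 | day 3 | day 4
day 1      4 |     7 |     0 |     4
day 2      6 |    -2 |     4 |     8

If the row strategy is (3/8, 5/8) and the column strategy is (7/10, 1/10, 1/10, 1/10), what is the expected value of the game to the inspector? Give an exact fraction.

Against (7/10, 1/10, 1/10, 1/10), each row's expected payoff is day 1: 39/10; day 2: 26/5.
Taking the (3/8, 5/8)-weighted average: (3/8)·(39/10) + (5/8)·(26/5) = 377/80.

377/80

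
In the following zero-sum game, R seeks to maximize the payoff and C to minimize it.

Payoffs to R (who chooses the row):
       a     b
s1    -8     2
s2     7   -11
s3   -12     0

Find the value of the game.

-37/14

Row s3 is strictly dominated by row s1, so R never plays it.
The remaining 2×2 game on (s1, s2) × (a, b) has no saddle point. Let R play s1 with probability p; indifference gives −8p + 7(1−p) = 2p − 11(1−p), so p = 9/14.
Similarly C's optimal q on a is 13/28, and the value is -8·(13/28) + (2)·(15/28) = -37/14.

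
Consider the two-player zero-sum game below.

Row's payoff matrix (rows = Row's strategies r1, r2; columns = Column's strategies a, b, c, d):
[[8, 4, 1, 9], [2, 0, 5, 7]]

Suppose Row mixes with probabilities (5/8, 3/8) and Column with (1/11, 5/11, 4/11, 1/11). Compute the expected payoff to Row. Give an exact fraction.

73/22

Against (1/11, 5/11, 4/11, 1/11), each row's expected payoff is r1: 41/11; r2: 29/11.
Taking the (5/8, 3/8)-weighted average: (5/8)·(41/11) + (3/8)·(29/11) = 73/22.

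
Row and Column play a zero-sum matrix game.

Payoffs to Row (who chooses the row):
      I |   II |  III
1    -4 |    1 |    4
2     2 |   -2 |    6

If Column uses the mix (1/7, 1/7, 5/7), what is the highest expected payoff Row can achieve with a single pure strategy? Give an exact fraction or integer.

30/7

1: (-4)·(1/7) + (1)·(1/7) + (4)·(5/7) = 17/7.
2: (2)·(1/7) + (-2)·(1/7) + (6)·(5/7) = 30/7.
The best pure response is 2 with expected payoff 30/7.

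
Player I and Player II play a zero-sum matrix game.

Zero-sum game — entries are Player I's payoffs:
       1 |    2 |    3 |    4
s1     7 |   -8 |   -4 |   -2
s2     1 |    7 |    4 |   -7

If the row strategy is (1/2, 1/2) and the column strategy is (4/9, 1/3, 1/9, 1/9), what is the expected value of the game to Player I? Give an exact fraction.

10/9

Against (4/9, 1/3, 1/9, 1/9), each row's expected payoff is s1: -2/9; s2: 22/9.
Taking the (1/2, 1/2)-weighted average: (1/2)·(-2/9) + (1/2)·(22/9) = 10/9.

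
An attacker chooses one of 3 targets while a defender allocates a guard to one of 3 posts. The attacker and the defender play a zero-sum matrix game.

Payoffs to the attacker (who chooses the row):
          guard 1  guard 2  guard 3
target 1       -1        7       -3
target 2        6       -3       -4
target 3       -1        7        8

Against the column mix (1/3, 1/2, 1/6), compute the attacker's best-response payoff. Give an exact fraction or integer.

target 1: (-1)·(1/3) + (7)·(1/2) + (-3)·(1/6) = 8/3.
target 2: (6)·(1/3) + (-3)·(1/2) + (-4)·(1/6) = -1/6.
target 3: (-1)·(1/3) + (7)·(1/2) + (8)·(1/6) = 9/2.
The best pure response is target 3 with expected payoff 9/2.

9/2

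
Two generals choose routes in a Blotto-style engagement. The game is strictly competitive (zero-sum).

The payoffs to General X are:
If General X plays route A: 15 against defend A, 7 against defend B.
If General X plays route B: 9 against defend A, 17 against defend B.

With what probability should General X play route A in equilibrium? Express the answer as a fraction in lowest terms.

1/2

Row minima are 7 and 9, so General X's maximin is 9; column maxima are 15 and 17, so General Y's minimax is 15. These differ, so the equilibrium is in mixed strategies.
Let General X play route A with probability p. General Y is indifferent when 15p + 9(1−p) = 7p + 17(1−p), giving p = 1/2.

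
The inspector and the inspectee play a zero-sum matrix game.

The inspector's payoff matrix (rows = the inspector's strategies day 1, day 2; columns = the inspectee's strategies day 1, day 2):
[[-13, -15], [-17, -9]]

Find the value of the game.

Row minima are -15 and -17, so the inspector's maximin is -15; column maxima are -13 and -9, so the inspectee's minimax is -13. These differ, so the equilibrium is in mixed strategies.
Let the inspector play day 1 with probability p. The inspectee is indifferent when −13p − 17(1−p) = −15p − 9(1−p), giving p = 4/5.
Let the inspectee play day 1 with probability q. The inspector is indifferent when −13q − 15(1−q) = −17q − 9(1−q), giving q = 3/5.
The value is -13·(3/5) + (-15)·(2/5) = -69/5.

-69/5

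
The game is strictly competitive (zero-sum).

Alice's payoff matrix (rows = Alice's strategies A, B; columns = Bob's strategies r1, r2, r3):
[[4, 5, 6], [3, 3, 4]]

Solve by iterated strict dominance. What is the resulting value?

4

Row B is strictly dominated by row A (4>3, 5>3, 6>4); eliminate B.
Column r2 is strictly dominated by r1 for Bob (4<5); eliminate r2.
Column r3 is strictly dominated by r1 for Bob (4<6); eliminate r3.
Only (A, r1) remains, with payoff 4.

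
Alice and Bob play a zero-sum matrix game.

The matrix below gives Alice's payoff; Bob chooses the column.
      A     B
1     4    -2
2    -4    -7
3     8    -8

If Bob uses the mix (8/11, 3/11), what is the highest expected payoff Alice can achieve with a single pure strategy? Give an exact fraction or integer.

1: (4)·(8/11) + (-2)·(3/11) = 26/11.
2: (-4)·(8/11) + (-7)·(3/11) = -53/11.
3: (8)·(8/11) + (-8)·(3/11) = 40/11.
The best pure response is 3 with expected payoff 40/11.

40/11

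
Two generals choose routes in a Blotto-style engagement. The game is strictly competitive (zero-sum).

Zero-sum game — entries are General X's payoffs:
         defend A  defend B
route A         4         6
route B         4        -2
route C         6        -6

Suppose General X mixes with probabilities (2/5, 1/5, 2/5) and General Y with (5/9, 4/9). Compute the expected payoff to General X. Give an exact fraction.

Against (5/9, 4/9), each row's expected payoff is route A: 44/9; route B: 4/3; route C: 2/3.
Taking the (2/5, 1/5, 2/5)-weighted average: (2/5)·(44/9) + (1/5)·(4/3) + (2/5)·(2/3) = 112/45.

112/45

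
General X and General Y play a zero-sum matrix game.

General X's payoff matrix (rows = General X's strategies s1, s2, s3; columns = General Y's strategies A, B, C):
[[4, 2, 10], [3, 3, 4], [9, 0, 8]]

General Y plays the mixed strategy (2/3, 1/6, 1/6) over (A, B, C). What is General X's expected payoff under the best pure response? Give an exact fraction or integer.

22/3

s1: (4)·(2/3) + (2)·(1/6) + (10)·(1/6) = 14/3.
s2: (3)·(2/3) + (3)·(1/6) + (4)·(1/6) = 19/6.
s3: (9)·(2/3) + (0)·(1/6) + (8)·(1/6) = 22/3.
The best pure response is s3 with expected payoff 22/3.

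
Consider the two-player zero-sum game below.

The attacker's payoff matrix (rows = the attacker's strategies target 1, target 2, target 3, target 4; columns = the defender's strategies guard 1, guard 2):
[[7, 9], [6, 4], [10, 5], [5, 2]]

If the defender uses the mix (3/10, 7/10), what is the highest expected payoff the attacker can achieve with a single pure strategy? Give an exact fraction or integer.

42/5

target 1: (7)·(3/10) + (9)·(7/10) = 42/5.
target 2: (6)·(3/10) + (4)·(7/10) = 23/5.
target 3: (10)·(3/10) + (5)·(7/10) = 13/2.
target 4: (5)·(3/10) + (2)·(7/10) = 29/10.
The best pure response is target 1 with expected payoff 42/5.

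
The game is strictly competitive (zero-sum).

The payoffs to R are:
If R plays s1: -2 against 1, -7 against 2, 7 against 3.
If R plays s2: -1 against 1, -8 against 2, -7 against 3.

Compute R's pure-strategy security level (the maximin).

The worst-case payoff for each row is s1: -7, s2: -8.
The best of these is -7.

-7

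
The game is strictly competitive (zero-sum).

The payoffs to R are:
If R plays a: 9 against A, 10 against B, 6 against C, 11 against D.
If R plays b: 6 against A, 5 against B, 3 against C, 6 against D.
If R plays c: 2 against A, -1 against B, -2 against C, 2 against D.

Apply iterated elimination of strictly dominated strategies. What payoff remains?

6

Column A is strictly dominated by C for C (6<9, 3<6, -2<2); eliminate A.
Column B is strictly dominated by C for C (6<10, 3<5, -2<-1); eliminate B.
Row c is strictly dominated by row a (6>-2, 11>2); eliminate c.
Row b is strictly dominated by row a (6>3, 11>6); eliminate b.
Column D is strictly dominated by C for C (6<11); eliminate D.
Only (a, C) remains, with payoff 6.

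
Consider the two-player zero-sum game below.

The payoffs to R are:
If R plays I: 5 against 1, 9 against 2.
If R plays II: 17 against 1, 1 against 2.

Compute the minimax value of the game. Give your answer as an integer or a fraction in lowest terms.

Row minima are 5 and 1, so R's maximin is 5; column maxima are 17 and 9, so C's minimax is 9. These differ, so the equilibrium is in mixed strategies.
Let R play I with probability p. C is indifferent when 5p + 17(1−p) = 9p + (1−p), giving p = 4/5.
Let C play 1 with probability q. R is indifferent when 5q + 9(1−q) = 17q + (1−q), giving q = 2/5.
The value is 5·(2/5) + (9)·(3/5) = 37/5.

37/5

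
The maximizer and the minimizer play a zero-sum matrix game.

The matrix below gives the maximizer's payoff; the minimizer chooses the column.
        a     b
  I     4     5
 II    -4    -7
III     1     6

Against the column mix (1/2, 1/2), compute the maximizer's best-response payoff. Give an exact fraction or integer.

9/2

I: (4)·(1/2) + (5)·(1/2) = 9/2.
II: (-4)·(1/2) + (-7)·(1/2) = -11/2.
III: (1)·(1/2) + (6)·(1/2) = 7/2.
The best pure response is I with expected payoff 9/2.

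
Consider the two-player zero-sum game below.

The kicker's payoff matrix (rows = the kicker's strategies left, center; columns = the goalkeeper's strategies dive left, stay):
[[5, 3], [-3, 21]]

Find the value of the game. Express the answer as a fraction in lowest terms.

57/13

Row minima are 3 and -3, so the kicker's maximin is 3; column maxima are 5 and 21, so the goalkeeper's minimax is 5. These differ, so the equilibrium is in mixed strategies.
Let the kicker play left with probability p. The goalkeeper is indifferent when 5p − 3(1−p) = 3p + 21(1−p), giving p = 12/13.
Let the goalkeeper play dive left with probability q. The kicker is indifferent when 5q + 3(1−q) = −3q + 21(1−q), giving q = 9/13.
The value is 5·(9/13) + (3)·(4/13) = 57/13.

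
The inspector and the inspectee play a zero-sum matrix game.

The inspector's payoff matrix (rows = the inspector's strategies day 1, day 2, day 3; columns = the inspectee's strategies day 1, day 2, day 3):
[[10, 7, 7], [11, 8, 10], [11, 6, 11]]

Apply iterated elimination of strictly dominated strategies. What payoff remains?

8

Row day 1 is strictly dominated by row day 2 (11>10, 8>7, 10>7); eliminate day 1.
Column day 3 is strictly dominated by day 2 for the inspectee (8<10, 6<11); eliminate day 3.
Column day 1 is strictly dominated by day 2 for the inspectee (8<11, 6<11); eliminate day 1.
Row day 3 is strictly dominated by row day 2 (8>6); eliminate day 3.
Only (day 2, day 2) remains, with payoff 8.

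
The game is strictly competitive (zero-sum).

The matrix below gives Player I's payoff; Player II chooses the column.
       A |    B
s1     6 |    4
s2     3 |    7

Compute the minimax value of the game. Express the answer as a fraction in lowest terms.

5

Row minima are 4 and 3, so Player I's maximin is 4; column maxima are 6 and 7, so Player II's minimax is 6. These differ, so the equilibrium is in mixed strategies.
Let Player I play s1 with probability p. Player II is indifferent when 6p + 3(1−p) = 4p + 7(1−p), giving p = 2/3.
Let Player II play A with probability q. Player I is indifferent when 6q + 4(1−q) = 3q + 7(1−q), giving q = 1/2.
The value is 6·(1/2) + (4)·(1/2) = 5.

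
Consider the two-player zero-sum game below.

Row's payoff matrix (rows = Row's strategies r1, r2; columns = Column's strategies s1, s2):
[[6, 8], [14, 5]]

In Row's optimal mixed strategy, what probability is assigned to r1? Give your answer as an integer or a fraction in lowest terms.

9/11

Row minima are 6 and 5, so Row's maximin is 6; column maxima are 14 and 8, so Column's minimax is 8. These differ, so the equilibrium is in mixed strategies.
Let Row play r1 with probability p. Column is indifferent when 6p + 14(1−p) = 8p + 5(1−p), giving p = 9/11.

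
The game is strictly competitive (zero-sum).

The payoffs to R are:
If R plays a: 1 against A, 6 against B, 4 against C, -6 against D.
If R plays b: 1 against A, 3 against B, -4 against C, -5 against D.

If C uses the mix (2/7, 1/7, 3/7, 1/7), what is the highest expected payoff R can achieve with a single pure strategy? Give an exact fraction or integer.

a: (1)·(2/7) + (6)·(1/7) + (4)·(3/7) + (-6)·(1/7) = 2.
b: (1)·(2/7) + (3)·(1/7) + (-4)·(3/7) + (-5)·(1/7) = -12/7.
The best pure response is a with expected payoff 2.

2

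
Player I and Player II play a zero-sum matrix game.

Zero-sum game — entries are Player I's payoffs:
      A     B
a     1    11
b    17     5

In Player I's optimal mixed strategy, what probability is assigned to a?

Row minima are 1 and 5, so Player I's maximin is 5; column maxima are 17 and 11, so Player II's minimax is 11. These differ, so the equilibrium is in mixed strategies.
Let Player I play a with probability p. Player II is indifferent when p + 17(1−p) = 11p + 5(1−p), giving p = 6/11.

6/11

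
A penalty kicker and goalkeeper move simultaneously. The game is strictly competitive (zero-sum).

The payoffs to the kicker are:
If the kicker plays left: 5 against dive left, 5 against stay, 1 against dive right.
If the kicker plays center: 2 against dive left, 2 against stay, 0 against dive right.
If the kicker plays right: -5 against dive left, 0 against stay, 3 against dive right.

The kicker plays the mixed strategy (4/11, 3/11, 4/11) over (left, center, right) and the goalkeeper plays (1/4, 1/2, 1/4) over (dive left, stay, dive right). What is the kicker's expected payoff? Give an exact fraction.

37/22

Against (1/4, 1/2, 1/4), each row's expected payoff is left: 4; center: 3/2; right: -1/2.
Taking the (4/11, 3/11, 4/11)-weighted average: (4/11)·(4) + (3/11)·(3/2) + (4/11)·(-1/2) = 37/22.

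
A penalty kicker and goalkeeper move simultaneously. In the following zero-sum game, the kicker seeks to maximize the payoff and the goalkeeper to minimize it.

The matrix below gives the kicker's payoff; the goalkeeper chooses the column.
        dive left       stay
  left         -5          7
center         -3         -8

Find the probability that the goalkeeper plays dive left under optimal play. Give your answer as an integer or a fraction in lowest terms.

Row minima are -5 and -8, so the kicker's maximin is -5; column maxima are -3 and 7, so the goalkeeper's minimax is -3. These differ, so the equilibrium is in mixed strategies.
Let the goalkeeper play dive left with probability q. The kicker is indifferent when −5q + 7(1−q) = −3q − 8(1−q), giving q = 15/17.

15/17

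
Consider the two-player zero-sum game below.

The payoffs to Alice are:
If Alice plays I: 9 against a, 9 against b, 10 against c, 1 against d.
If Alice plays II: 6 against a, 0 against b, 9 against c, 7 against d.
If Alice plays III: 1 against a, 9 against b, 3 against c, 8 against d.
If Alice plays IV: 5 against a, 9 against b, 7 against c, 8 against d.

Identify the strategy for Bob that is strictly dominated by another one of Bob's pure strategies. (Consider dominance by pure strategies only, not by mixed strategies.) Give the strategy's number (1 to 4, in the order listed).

Bob prefers columns that give Alice less. Compare c with a: 9 < 10, 6 < 9, 1 < 3, 5 < 7.
So a strictly dominates c for Bob; c is strictly dominated.

3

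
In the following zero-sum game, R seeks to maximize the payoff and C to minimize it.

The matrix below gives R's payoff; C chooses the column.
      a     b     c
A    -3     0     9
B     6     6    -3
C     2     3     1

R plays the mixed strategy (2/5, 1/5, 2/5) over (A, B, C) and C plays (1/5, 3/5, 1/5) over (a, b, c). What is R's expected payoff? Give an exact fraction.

Against (1/5, 3/5, 1/5), each row's expected payoff is A: 6/5; B: 21/5; C: 12/5.
Taking the (2/5, 1/5, 2/5)-weighted average: (2/5)·(6/5) + (1/5)·(21/5) + (2/5)·(12/5) = 57/25.

57/25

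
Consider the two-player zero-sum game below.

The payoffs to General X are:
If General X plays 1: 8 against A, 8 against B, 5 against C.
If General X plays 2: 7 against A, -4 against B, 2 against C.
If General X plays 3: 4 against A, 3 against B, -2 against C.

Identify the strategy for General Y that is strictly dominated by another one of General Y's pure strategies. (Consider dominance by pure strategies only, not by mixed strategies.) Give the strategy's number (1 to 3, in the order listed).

1

General Y prefers columns that give General X less. Compare A with C: 5 < 8, 2 < 7, -2 < 4.
So C strictly dominates A for General Y; A is strictly dominated.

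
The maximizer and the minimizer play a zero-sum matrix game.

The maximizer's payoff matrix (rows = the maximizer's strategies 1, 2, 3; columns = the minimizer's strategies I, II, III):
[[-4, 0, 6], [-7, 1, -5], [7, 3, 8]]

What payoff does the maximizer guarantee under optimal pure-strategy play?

3

Row minima: -4, -7, 3 → the maximizer's maximin is 3.
Column maxima: 7, 3, 8 → the minimizer's minimax is 3.
They coincide at (3, II), so the value is 3.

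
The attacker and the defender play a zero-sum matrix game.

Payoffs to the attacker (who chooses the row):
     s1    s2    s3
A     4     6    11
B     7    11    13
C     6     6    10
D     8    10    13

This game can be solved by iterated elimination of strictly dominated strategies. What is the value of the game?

8

Row C is strictly dominated by row B (7>6, 11>6, 13>10); eliminate C.
Column s3 is strictly dominated by s1 for the defender (4<11, 7<13, 8<13); eliminate s3.
Column s2 is strictly dominated by s1 for the defender (4<6, 7<11, 8<10); eliminate s2.
Row B is strictly dominated by row D (8>7); eliminate B.
Row A is strictly dominated by row D (8>4); eliminate A.
Only (D, s1) remains, with payoff 8.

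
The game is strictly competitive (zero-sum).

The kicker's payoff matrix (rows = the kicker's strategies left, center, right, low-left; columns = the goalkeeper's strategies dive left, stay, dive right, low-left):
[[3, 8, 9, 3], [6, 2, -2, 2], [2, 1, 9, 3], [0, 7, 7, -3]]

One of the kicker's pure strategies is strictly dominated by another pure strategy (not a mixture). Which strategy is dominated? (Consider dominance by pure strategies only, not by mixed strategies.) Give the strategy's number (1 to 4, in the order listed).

Compare low-left with left: 3 > 0, 8 > 7, 9 > 7, 3 > -3.
So left strictly dominates low-left for the kicker; low-left is strictly dominated.

4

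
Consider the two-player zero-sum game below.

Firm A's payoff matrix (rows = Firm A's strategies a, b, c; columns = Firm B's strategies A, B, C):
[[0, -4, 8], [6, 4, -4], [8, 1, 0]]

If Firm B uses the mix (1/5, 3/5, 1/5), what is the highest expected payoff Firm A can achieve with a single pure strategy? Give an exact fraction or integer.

14/5

a: (0)·(1/5) + (-4)·(3/5) + (8)·(1/5) = -4/5.
b: (6)·(1/5) + (4)·(3/5) + (-4)·(1/5) = 14/5.
c: (8)·(1/5) + (1)·(3/5) + (0)·(1/5) = 11/5.
The best pure response is b with expected payoff 14/5.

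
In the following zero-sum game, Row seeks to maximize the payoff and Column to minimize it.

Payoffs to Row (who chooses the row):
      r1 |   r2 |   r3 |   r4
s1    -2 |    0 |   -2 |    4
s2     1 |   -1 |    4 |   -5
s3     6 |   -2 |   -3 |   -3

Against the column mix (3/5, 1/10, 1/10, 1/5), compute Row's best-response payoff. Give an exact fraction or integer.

5/2

s1: (-2)·(3/5) + (0)·(1/10) + (-2)·(1/10) + (4)·(1/5) = -3/5.
s2: (1)·(3/5) + (-1)·(1/10) + (4)·(1/10) + (-5)·(1/5) = -1/10.
s3: (6)·(3/5) + (-2)·(1/10) + (-3)·(1/10) + (-3)·(1/5) = 5/2.
The best pure response is s3 with expected payoff 5/2.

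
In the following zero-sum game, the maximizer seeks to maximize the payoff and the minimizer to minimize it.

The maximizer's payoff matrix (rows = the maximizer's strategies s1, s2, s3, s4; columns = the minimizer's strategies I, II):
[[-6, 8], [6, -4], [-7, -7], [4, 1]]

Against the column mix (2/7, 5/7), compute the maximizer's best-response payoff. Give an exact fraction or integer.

s1: (-6)·(2/7) + (8)·(5/7) = 4.
s2: (6)·(2/7) + (-4)·(5/7) = -8/7.
s3: (-7)·(2/7) + (-7)·(5/7) = -7.
s4: (4)·(2/7) + (1)·(5/7) = 13/7.
The best pure response is s1 with expected payoff 4.

4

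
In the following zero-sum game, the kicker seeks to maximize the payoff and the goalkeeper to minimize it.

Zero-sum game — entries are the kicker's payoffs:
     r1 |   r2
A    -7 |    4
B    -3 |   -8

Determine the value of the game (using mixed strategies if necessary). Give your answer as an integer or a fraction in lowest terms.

Row minima are -7 and -8, so the kicker's maximin is -7; column maxima are -3 and 4, so the goalkeeper's minimax is -3. These differ, so the equilibrium is in mixed strategies.
Let the kicker play A with probability p. The goalkeeper is indifferent when −7p − 3(1−p) = 4p − 8(1−p), giving p = 5/16.
Let the goalkeeper play r1 with probability q. The kicker is indifferent when −7q + 4(1−q) = −3q − 8(1−q), giving q = 3/4.
The value is -7·(3/4) + (4)·(1/4) = -17/4.

-17/4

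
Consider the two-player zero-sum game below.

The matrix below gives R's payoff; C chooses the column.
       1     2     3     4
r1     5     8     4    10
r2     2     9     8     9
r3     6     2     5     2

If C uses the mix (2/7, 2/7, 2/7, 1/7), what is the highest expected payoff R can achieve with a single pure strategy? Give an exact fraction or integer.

r1: (5)·(2/7) + (8)·(2/7) + (4)·(2/7) + (10)·(1/7) = 44/7.
r2: (2)·(2/7) + (9)·(2/7) + (8)·(2/7) + (9)·(1/7) = 47/7.
r3: (6)·(2/7) + (2)·(2/7) + (5)·(2/7) + (2)·(1/7) = 4.
The best pure response is r2 with expected payoff 47/7.

47/7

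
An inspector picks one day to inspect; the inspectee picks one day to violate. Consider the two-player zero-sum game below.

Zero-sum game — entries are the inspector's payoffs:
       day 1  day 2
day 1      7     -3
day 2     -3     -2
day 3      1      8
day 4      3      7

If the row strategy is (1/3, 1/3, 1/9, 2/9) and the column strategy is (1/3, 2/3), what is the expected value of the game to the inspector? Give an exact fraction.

Against (1/3, 2/3), each row's expected payoff is day 1: 1/3; day 2: -7/3; day 3: 17/3; day 4: 17/3.
Taking the (1/3, 1/3, 1/9, 2/9)-weighted average: (1/3)·(1/3) + (1/3)·(-7/3) + (1/9)·(17/3) + (2/9)·(17/3) = 11/9.

11/9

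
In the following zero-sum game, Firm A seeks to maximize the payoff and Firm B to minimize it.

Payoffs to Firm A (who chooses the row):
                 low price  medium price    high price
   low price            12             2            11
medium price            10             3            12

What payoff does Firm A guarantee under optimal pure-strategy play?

Row minima: 2, 3 → Firm A's maximin is 3.
Column maxima: 12, 3, 12 → Firm B's minimax is 3.
They coincide at (medium price, medium price), so the value is 3.

3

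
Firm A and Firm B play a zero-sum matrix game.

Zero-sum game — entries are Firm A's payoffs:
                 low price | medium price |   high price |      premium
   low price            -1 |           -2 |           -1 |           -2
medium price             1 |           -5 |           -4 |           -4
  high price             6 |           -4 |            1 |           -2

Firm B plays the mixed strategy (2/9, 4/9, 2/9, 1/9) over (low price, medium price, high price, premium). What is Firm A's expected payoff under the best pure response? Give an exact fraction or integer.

-4/9

low price: (-1)·(2/9) + (-2)·(4/9) + (-1)·(2/9) + (-2)·(1/9) = -14/9.
medium price: (1)·(2/9) + (-5)·(4/9) + (-4)·(2/9) + (-4)·(1/9) = -10/3.
high price: (6)·(2/9) + (-4)·(4/9) + (1)·(2/9) + (-2)·(1/9) = -4/9.
The best pure response is high price with expected payoff -4/9.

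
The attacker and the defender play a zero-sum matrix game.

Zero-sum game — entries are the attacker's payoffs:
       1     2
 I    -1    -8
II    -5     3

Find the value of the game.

Row minima are -8 and -5, so the attacker's maximin is -5; column maxima are -1 and 3, so the defender's minimax is -1. These differ, so the equilibrium is in mixed strategies.
Let the attacker play I with probability p. The defender is indifferent when −p − 5(1−p) = −8p + 3(1−p), giving p = 8/15.
Let the defender play 1 with probability q. The attacker is indifferent when −q − 8(1−q) = −5q + 3(1−q), giving q = 11/15.
The value is -1·(11/15) + (-8)·(4/15) = -43/15.

-43/15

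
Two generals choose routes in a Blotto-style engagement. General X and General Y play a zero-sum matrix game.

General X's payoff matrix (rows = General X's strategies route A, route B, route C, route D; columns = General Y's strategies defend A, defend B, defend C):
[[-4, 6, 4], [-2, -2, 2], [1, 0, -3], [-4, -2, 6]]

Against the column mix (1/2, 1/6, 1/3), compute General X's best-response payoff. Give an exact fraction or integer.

1/3

route A: (-4)·(1/2) + (6)·(1/6) + (4)·(1/3) = 1/3.
route B: (-2)·(1/2) + (-2)·(1/6) + (2)·(1/3) = -2/3.
route C: (1)·(1/2) + (0)·(1/6) + (-3)·(1/3) = -1/2.
route D: (-4)·(1/2) + (-2)·(1/6) + (6)·(1/3) = -1/3.
The best pure response is route A with expected payoff 1/3.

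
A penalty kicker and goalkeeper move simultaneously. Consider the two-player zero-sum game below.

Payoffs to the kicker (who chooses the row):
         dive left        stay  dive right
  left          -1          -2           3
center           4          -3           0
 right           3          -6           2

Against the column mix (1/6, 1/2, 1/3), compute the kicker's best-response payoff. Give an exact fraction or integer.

-1/6

left: (-1)·(1/6) + (-2)·(1/2) + (3)·(1/3) = -1/6.
center: (4)·(1/6) + (-3)·(1/2) + (0)·(1/3) = -5/6.
right: (3)·(1/6) + (-6)·(1/2) + (2)·(1/3) = -11/6.
The best pure response is left with expected payoff -1/6.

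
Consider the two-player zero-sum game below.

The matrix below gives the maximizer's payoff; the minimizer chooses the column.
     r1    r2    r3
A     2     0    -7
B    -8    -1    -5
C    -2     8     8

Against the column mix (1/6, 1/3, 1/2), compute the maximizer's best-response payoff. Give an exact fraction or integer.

A: (2)·(1/6) + (0)·(1/3) + (-7)·(1/2) = -19/6.
B: (-8)·(1/6) + (-1)·(1/3) + (-5)·(1/2) = -25/6.
C: (-2)·(1/6) + (8)·(1/3) + (8)·(1/2) = 19/3.
The best pure response is C with expected payoff 19/3.

19/3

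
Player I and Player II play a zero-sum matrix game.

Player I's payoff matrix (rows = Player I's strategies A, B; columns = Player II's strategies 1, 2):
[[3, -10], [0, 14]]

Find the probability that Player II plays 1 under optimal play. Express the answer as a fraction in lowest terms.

8/9

Row minima are -10 and 0, so Player I's maximin is 0; column maxima are 3 and 14, so Player II's minimax is 3. These differ, so the equilibrium is in mixed strategies.
Let Player II play 1 with probability q. Player I is indifferent when 3q − 10(1−q) = 14(1−q), giving q = 8/9.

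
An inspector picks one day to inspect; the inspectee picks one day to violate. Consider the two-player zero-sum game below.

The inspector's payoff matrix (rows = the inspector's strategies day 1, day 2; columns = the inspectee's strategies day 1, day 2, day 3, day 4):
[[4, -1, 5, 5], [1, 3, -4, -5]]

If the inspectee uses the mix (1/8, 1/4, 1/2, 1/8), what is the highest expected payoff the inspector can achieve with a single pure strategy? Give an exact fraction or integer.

day 1: (4)·(1/8) + (-1)·(1/4) + (5)·(1/2) + (5)·(1/8) = 27/8.
day 2: (1)·(1/8) + (3)·(1/4) + (-4)·(1/2) + (-5)·(1/8) = -7/4.
The best pure response is day 1 with expected payoff 27/8.

27/8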